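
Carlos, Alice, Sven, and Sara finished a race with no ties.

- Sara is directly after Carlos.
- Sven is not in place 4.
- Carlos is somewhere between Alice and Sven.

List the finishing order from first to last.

Sven, Carlos, Sara, Alice

From clue 1: Carlos is in {1,2,3}.
From clues 1–3: Sven → place 1, Carlos → place 2, Sara → place 3, Alice → place 4.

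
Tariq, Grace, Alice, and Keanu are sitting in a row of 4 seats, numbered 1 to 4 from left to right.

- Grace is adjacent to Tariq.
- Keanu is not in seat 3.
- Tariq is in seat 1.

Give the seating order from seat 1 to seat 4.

From clues 1–2: Keanu is in {1,2,4}.
From clues 1–3: Tariq → seat 1, Grace → seat 2, Alice → seat 3, Keanu → seat 4.

Tariq, Grace, Alice, Keanu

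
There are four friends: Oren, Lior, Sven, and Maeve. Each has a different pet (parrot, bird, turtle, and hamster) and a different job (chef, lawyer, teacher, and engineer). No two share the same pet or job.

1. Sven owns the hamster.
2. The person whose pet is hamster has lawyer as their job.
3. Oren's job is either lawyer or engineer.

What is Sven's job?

lawyer

With clues 1–2, chef, engineer, and teacher are impossible for Sven's job.
That leaves lawyer.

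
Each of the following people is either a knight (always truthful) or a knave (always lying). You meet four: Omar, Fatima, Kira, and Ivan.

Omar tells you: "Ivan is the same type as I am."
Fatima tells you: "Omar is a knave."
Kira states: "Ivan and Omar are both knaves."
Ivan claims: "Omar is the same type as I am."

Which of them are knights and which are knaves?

Consider Omar. Suppose Omar is a knave.
Then whichever role Ivan has, Ivan's statement has the wrong truth value — contradiction.
So Omar is a knight.
With that fixed, Fatima's statement is false, so Fatima is a knave.
With that fixed, Kira's statement is false, so Kira is a knave.
Consider Ivan. Suppose Ivan is a knave.
Then Omar's statement comes out false, contradicting Omar being a knight.
So Ivan is a knight.

Omar: knight, Fatima: knave, Kira: knave, Ivan: knight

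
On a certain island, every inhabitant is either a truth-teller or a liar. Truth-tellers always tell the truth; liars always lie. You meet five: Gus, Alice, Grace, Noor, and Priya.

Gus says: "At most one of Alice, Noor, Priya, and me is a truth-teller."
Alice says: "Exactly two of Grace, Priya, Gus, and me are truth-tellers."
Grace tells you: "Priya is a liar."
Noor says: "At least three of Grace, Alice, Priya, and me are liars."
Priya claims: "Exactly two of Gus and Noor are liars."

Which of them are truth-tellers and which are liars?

Gus: liar, Alice: truth-teller, Grace: liar, Noor: liar, Priya: truth-teller

Consider Gus. Suppose Gus is a truth-teller.
Then no assignment of the remaining roles makes every statement match its speaker's type — contradiction.
So Gus is a liar.
Consider Alice. Suppose Alice is a liar.
Then no assignment of the remaining roles makes every statement match its speaker's type — contradiction.
So Alice is a truth-teller.
Consider Grace. Suppose Grace is a truth-teller.
Then no assignment of the remaining roles makes every statement match its speaker's type — contradiction.
So Grace is a liar.
Consider Noor. Suppose Noor is a truth-teller.
Then Noor's own statement would have to be true, but it can't be — contradiction.
So Noor is a liar.
With that fixed, Priya's statement is true, so Priya is a truth-teller.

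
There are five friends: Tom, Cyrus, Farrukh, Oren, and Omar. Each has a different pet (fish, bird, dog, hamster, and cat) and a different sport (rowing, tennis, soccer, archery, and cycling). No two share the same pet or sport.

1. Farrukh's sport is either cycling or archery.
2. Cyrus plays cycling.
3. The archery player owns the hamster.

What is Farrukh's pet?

With clues 1–3, bird, cat, dog, and fish are impossible for Farrukh's pet.
That leaves hamster.

hamster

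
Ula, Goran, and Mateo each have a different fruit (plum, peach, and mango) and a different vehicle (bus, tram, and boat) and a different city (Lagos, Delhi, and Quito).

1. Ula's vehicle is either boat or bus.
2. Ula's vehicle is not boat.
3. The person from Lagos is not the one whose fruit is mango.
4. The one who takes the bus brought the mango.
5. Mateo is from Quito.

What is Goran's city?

With clues 1–5, Delhi and Quito are impossible for Goran's city.
That leaves Lagos.

Lagos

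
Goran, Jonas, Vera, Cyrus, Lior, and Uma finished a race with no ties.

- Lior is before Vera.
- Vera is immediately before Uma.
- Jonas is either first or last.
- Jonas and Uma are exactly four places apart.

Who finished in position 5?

With clues 1–2, Lior is ruled out for place 5.
With clues 1–3, Jonas is ruled out for place 5.
With clues 1–4, Cyrus, Goran, and Vera are ruled out for place 5.
So place 5 is Uma.

Uma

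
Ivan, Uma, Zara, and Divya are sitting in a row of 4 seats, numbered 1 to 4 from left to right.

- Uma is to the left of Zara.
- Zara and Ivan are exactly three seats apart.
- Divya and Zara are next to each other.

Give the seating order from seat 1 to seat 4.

From clue 1: Uma is in {1,2,3}.
From clues 1–2: Ivan → seat 1, Zara → seat 4.
From clues 1–3: Uma → seat 2, Divya → seat 3.

Ivan, Uma, Divya, Zara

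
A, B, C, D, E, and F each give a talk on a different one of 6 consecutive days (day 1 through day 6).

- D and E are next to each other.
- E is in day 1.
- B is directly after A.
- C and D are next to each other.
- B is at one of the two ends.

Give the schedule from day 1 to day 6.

E, D, C, F, A, B

From clues 1–2: E → day 1, D → day 2.
From clues 1–3: A is in {3,4,5}.
From clues 1–4: C → day 3.
From clues 1–5: F → day 4, A → day 5, B → day 6.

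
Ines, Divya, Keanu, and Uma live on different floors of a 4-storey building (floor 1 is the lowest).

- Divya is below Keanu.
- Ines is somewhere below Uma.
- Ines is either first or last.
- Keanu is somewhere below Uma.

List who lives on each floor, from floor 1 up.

Ines, Divya, Keanu, Uma

From clue 1: Divya is in {1,2,3}.
From clues 1–2: Ines is in {1,2,3}.
From clues 1–3: Ines → floor 1.
From clues 1–4: Divya → floor 2, Keanu → floor 3, Uma → floor 4.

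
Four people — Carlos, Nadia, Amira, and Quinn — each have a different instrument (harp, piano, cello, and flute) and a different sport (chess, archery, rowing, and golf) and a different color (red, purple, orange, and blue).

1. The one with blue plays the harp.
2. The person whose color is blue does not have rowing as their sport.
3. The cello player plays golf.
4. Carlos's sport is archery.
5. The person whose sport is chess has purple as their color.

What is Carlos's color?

With clues 1–5, orange, purple, and red are impossible for Carlos's color.
That leaves blue.

blue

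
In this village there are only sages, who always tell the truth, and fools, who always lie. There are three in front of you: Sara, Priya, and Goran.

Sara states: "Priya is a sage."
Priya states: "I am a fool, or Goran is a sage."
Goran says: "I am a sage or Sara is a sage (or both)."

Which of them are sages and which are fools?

Sara: sage, Priya: sage, Goran: sage

Consider Sara. Suppose Sara is a fool.
Then no assignment of the remaining roles makes every statement match its speaker's type — contradiction.
So Sara is a sage.
With that fixed, Goran's statement is true, so Goran is a sage.
With that fixed, Priya's statement is true, so Priya is a sage.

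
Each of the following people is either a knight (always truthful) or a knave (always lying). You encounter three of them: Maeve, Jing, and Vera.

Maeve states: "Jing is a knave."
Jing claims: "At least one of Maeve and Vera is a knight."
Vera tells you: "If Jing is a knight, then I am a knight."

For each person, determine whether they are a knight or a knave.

Consider Maeve. Suppose Maeve is a knight.
Then no assignment of the remaining roles makes every statement match its speaker's type — contradiction.
So Maeve is a knave.
Consider Jing. Suppose Jing is a knave.
Then Maeve's statement comes out true, contradicting Maeve being a knave.
So Jing is a knight.
Consider Vera. Suppose Vera is a knave.
Then Jing's statement comes out false, contradicting Jing being a knight.
So Vera is a knight.

Maeve: knave, Jing: knight, Vera: knight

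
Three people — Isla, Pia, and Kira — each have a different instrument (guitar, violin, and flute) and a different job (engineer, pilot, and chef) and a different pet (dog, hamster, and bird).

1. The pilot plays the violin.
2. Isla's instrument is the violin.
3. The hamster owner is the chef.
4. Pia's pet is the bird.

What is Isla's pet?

With clues 1–3, hamster is impossible for Isla's pet.
With clues 1–4, bird is impossible for Isla's pet.
That leaves dog.

dog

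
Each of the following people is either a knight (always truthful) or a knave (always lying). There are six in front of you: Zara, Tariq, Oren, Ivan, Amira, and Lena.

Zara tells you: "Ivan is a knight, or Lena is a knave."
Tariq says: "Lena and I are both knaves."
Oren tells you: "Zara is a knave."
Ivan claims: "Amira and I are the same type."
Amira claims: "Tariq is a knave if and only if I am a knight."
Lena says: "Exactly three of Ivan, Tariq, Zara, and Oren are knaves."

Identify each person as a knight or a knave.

Consider Zara. Suppose Zara is a knight.
Then no assignment of the remaining roles makes every statement match its speaker's type — contradiction.
So Zara is a knave.
With that fixed, Oren's statement is true, so Oren is a knight.
Consider Tariq. Suppose Tariq is a knight.
Then Tariq's own statement would have to be true, but it can't be — contradiction.
So Tariq is a knave.
Consider Ivan. Suppose Ivan is a knight.
Then Zara's statement comes out true, contradicting Zara being a knave.
So Ivan is a knave.
With that fixed, Lena's statement is true, so Lena is a knight.
Consider Amira. Suppose Amira is a knave.
Then Ivan's statement comes out true, contradicting Ivan being a knave.
So Amira is a knight.

Zara: knave, Tariq: knave, Oren: knight, Ivan: knave, Amira: knight, Lena: knight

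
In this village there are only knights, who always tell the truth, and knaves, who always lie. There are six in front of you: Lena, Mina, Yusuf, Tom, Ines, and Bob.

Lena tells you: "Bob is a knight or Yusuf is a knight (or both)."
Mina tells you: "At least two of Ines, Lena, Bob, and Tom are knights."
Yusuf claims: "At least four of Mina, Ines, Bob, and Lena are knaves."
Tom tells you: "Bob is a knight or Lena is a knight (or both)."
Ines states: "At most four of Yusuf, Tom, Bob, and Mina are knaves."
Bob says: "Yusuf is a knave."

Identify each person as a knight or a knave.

Regardless of anyone's role, Ines's statement is true, so Ines is a knight.
With that fixed, Yusuf's statement is false, so Yusuf is a knave.
With that fixed, Bob's statement is true, so Bob is a knight.
With that fixed, Lena's statement is true, so Lena is a knight.
With that fixed, Mina's statement is true, so Mina is a knight.
With that fixed, Tom's statement is true, so Tom is a knight.

Lena: knight, Mina: knight, Yusuf: knave, Tom: knight, Ines: knight, Bob: knight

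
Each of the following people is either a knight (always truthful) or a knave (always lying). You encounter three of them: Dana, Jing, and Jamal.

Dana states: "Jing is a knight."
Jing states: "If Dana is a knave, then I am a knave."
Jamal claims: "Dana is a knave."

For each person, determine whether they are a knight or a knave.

Consider Dana. Suppose Dana is a knave.
Then whichever role Jing has, Jing's statement has the wrong truth value — contradiction.
So Dana is a knight.
With that fixed, Jing's statement is true, so Jing is a knight.
With that fixed, Jamal's statement is false, so Jamal is a knave.

Dana: knight, Jing: knight, Jamal: knave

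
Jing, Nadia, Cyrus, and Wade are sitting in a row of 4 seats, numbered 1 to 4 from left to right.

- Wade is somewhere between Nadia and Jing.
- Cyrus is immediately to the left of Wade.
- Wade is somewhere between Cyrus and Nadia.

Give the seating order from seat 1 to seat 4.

Jing, Cyrus, Wade, Nadia

From clue 1: Wade is in {2,3}.
From clues 1–2: Cyrus → seat 2, Wade → seat 3.
From clues 1–3: Jing → seat 1, Nadia → seat 4.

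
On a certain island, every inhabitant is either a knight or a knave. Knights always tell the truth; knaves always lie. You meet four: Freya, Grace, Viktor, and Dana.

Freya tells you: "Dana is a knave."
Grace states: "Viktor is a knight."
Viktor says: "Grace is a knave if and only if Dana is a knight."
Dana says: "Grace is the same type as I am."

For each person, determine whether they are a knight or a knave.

Consider Freya. Suppose Freya is a knave.
Then no assignment of the remaining roles makes every statement match its speaker's type — contradiction.
So Freya is a knight.
Consider Grace. Suppose Grace is a knave.
Then whichever role Dana has, Dana's statement has the wrong truth value — contradiction.
So Grace is a knight.
Consider Viktor. Suppose Viktor is a knave.
Then Grace's statement comes out false, contradicting Grace being a knight.
So Viktor is a knight.
Consider Dana. Suppose Dana is a knight.
Then Freya's statement comes out false, contradicting Freya being a knight.
So Dana is a knave.

Freya: knight, Grace: knight, Viktor: knight, Dana: knave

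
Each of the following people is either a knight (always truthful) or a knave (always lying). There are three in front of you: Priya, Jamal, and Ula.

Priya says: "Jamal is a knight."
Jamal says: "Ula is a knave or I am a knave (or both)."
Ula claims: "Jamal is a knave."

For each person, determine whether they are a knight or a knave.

Priya: knight, Jamal: knight, Ula: knave

Consider Priya. Suppose Priya is a knave.
Then no assignment of the remaining roles makes every statement match its speaker's type — contradiction.
So Priya is a knight.
Consider Jamal. Suppose Jamal is a knave.
Then Priya's statement comes out false, contradicting Priya being a knight.
So Jamal is a knight.
With that fixed, Ula's statement is false, so Ula is a knave.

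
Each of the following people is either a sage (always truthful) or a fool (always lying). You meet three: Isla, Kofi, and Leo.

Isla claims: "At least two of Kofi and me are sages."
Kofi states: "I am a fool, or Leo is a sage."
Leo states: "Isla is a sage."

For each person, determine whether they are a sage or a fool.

Isla: sage, Kofi: sage, Leo: sage

Consider Isla. Suppose Isla is a fool.
Then no assignment of the remaining roles makes every statement match its speaker's type — contradiction.
So Isla is a sage.
With that fixed, Leo's statement is true, so Leo is a sage.
With that fixed, Kofi's statement is true, so Kofi is a sage.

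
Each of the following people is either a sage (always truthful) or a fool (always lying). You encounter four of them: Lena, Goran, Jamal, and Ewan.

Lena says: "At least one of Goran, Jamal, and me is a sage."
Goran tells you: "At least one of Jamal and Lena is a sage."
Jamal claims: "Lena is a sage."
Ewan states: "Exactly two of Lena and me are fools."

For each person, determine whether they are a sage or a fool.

Consider Lena. Suppose Lena is a fool.
Then whichever role Ewan has, Ewan's statement has the wrong truth value — contradiction.
So Lena is a sage.
With that fixed, Goran's statement is true, so Goran is a sage.
With that fixed, Jamal's statement is true, so Jamal is a sage.
With that fixed, Ewan's statement is false, so Ewan is a fool.

Lena: sage, Goran: sage, Jamal: sage, Ewan: fool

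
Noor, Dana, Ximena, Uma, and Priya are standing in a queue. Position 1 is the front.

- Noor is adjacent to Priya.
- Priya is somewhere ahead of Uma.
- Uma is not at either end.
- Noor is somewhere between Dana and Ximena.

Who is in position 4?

Uma

With clues 1–3, Noor and Priya are ruled out for position 4.
With clues 1–4, Dana and Ximena are ruled out for position 4.
So position 4 is Uma.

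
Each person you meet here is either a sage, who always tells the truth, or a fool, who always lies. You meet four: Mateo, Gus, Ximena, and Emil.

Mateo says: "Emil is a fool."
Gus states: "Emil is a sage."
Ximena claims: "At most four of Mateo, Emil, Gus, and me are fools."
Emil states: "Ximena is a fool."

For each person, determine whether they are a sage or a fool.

Regardless of anyone's role, Ximena's statement is true, so Ximena is a sage.
With that fixed, Emil's statement is false, so Emil is a fool.
With that fixed, Mateo's statement is true, so Mateo is a sage.
With that fixed, Gus's statement is false, so Gus is a fool.

Mateo: sage, Gus: fool, Ximena: sage, Emil: fool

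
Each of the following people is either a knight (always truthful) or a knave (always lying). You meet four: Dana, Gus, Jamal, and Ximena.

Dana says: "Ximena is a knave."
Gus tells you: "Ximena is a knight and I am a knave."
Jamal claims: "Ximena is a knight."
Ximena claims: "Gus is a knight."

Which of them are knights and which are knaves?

Dana: knight, Gus: knave, Jamal: knave, Ximena: knave

Consider Dana. Suppose Dana is a knave.
Then no assignment of the remaining roles makes every statement match its speaker's type — contradiction.
So Dana is a knight.
Consider Gus. Suppose Gus is a knight.
Then Gus's own statement would have to be true, but it can't be — contradiction.
So Gus is a knave.
With that fixed, Ximena's statement is false, so Ximena is a knave.
With that fixed, Jamal's statement is false, so Jamal is a knave.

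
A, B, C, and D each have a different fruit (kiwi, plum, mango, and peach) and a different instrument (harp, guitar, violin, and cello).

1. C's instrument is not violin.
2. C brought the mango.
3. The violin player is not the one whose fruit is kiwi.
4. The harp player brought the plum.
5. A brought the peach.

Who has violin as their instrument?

Clue 1 rules out C for the one with instrument violin.
With clues 1–5, B and D are impossible for the one with instrument violin.
That leaves A.

A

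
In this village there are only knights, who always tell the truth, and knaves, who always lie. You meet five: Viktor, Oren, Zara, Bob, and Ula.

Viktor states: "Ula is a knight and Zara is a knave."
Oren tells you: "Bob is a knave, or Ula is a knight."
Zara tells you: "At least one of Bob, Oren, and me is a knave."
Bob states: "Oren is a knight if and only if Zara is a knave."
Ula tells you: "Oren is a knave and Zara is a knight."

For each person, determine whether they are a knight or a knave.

Consider Viktor. Suppose Viktor is a knight.
Then no assignment of the remaining roles makes every statement match its speaker's type — contradiction.
So Viktor is a knave.
Consider Oren. Suppose Oren is a knave.
Then no assignment of the remaining roles makes every statement match its speaker's type — contradiction.
So Oren is a knight.
With that fixed, Ula's statement is false, so Ula is a knave.
Consider Zara. Suppose Zara is a knave.
Then Zara's own statement would have to be false, but it can't be — contradiction.
So Zara is a knight.
With that fixed, Bob's statement is false, so Bob is a knave.

Viktor: knave, Oren: knight, Zara: knight, Bob: knave, Ula: knave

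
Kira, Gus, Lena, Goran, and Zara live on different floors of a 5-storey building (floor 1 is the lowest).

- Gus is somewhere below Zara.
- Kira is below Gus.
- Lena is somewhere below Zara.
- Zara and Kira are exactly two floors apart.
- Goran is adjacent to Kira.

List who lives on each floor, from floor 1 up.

Lena, Goran, Kira, Gus, Zara

From clue 1: Gus is in {1,2,3,4}.
From clues 1–2: Kira is in {1,2,3}.
From clues 1–3: Zara is in {4,5}.
From clues 1–4: Kira is in {2,3}.
From clues 1–5: Lena → floor 1, Goran → floor 2, Kira → floor 3, Gus → floor 4, Zara → floor 5.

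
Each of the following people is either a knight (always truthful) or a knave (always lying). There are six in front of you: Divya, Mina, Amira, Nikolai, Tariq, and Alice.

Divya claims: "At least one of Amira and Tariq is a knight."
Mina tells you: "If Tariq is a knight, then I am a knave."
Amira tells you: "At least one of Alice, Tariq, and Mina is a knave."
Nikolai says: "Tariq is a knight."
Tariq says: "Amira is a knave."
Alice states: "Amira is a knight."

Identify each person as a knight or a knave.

Divya: knight, Mina: knight, Amira: knight, Nikolai: knave, Tariq: knave, Alice: knight

Consider Divya. Suppose Divya is a knave.
Then no assignment of the remaining roles makes every statement match its speaker's type — contradiction.
So Divya is a knight.
Consider Mina. Suppose Mina is a knave.
Then Mina's own statement would have to be false, but it can't be — contradiction.
So Mina is a knight.
Consider Amira. Suppose Amira is a knave.
Then no assignment of the remaining roles makes every statement match its speaker's type — contradiction.
So Amira is a knight.
With that fixed, Tariq's statement is false, so Tariq is a knave.
With that fixed, Alice's statement is true, so Alice is a knight.
With that fixed, Nikolai's statement is false, so Nikolai is a knave.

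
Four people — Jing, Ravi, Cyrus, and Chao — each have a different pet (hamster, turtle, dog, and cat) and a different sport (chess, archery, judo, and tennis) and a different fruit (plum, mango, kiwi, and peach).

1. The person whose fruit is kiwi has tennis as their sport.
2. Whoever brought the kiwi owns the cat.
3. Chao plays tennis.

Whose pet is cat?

With clues 1–3, Cyrus, Jing, and Ravi are impossible for the one with pet cat.
That leaves Chao.

Chao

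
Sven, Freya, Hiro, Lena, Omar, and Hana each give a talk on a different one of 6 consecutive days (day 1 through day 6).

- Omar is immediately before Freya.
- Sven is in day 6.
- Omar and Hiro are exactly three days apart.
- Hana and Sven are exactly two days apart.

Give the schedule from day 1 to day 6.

From clue 1: Freya is in {2,3,4,5,6}.
From clues 1–2: Sven → day 6.
From clues 1–3: Freya is in {2,3,5}.
From clues 1–4: Lena → day 1, Omar → day 2, Freya → day 3, Hana → day 4, Hiro → day 5.

Lena, Omar, Freya, Hana, Hiro, Sven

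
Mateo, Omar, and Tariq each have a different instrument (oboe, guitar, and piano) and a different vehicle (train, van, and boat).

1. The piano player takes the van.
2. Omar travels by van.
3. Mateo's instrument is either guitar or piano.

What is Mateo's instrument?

With clues 1–2, piano is impossible for Mateo's instrument.
With clues 1–3, oboe is impossible for Mateo's instrument.
That leaves guitar.

guitar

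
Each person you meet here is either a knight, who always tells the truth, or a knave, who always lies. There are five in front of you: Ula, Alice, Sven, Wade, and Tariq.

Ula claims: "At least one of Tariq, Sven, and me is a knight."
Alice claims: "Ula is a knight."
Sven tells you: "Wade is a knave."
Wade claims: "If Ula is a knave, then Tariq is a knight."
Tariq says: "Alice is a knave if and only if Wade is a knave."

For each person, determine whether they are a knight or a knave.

Ula: knight, Alice: knight, Sven: knave, Wade: knight, Tariq: knight

Consider Ula. Suppose Ula is a knave.
Then no assignment of the remaining roles makes every statement match its speaker's type — contradiction.
So Ula is a knight.
With that fixed, Alice's statement is true, so Alice is a knight.
With that fixed, Wade's statement is true, so Wade is a knight.
With that fixed, Tariq's statement is true, so Tariq is a knight.
With that fixed, Sven's statement is false, so Sven is a knave.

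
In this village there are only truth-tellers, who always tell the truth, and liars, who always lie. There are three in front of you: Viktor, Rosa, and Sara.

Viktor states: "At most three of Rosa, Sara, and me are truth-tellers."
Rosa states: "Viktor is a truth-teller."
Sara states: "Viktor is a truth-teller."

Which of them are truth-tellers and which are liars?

Regardless of anyone's role, Viktor's statement is true, so Viktor is a truth-teller.
With that fixed, Rosa's statement is true, so Rosa is a truth-teller.
With that fixed, Sara's statement is true, so Sara is a truth-teller.

Viktor: truth-teller, Rosa: truth-teller, Sara: truth-teller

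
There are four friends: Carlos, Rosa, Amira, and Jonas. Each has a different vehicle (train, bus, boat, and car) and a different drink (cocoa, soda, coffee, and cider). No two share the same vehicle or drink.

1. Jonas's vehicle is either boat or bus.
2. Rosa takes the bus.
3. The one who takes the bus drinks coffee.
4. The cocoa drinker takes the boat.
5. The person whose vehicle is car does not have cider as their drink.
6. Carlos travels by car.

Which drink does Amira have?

With clues 1–3, coffee is impossible for Amira's drink.
With clues 1–4, cocoa is impossible for Amira's drink.
With clues 1–6, soda is impossible for Amira's drink.
That leaves cider.

cider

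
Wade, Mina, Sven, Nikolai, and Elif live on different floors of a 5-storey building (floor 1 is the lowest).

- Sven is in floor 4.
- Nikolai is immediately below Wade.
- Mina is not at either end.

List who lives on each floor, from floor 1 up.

From clue 1: Sven → floor 4.
From clues 1–2: Wade is in {2,3}.
From clues 1–3: Nikolai → floor 1, Wade → floor 2, Mina → floor 3, Elif → floor 5.

Nikolai, Wade, Mina, Sven, Elif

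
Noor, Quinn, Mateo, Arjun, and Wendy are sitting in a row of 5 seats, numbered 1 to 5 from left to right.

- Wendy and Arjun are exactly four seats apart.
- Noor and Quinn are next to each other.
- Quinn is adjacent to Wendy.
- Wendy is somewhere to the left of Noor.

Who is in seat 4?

Mateo

With clue 1, Arjun and Wendy are ruled out for seat 4.
With clues 1–3, Noor is ruled out for seat 4.
With clues 1–4, Quinn is ruled out for seat 4.
So seat 4 is Mateo.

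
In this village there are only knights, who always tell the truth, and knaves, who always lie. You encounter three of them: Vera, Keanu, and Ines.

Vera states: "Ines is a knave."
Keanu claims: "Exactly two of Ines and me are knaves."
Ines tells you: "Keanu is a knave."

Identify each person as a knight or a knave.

Consider Vera. Suppose Vera is a knight.
Then no assignment of the remaining roles makes every statement match its speaker's type — contradiction.
So Vera is a knave.
Consider Keanu. Suppose Keanu is a knight.
Then Keanu's own statement would have to be true, but it can't be — contradiction.
So Keanu is a knave.
With that fixed, Ines's statement is true, so Ines is a knight.

Vera: knave, Keanu: knave, Ines: knight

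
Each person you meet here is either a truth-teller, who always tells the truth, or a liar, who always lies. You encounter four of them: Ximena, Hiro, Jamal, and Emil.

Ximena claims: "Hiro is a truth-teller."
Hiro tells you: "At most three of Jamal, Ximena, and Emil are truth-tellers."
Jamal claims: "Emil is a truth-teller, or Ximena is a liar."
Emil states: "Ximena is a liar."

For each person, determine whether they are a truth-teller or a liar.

Ximena: truth-teller, Hiro: truth-teller, Jamal: liar, Emil: liar

Regardless of anyone's role, Hiro's statement is true, so Hiro is a truth-teller.
With that fixed, Ximena's statement is true, so Ximena is a truth-teller.
With that fixed, Emil's statement is false, so Emil is a liar.
With that fixed, Jamal's statement is false, so Jamal is a liar.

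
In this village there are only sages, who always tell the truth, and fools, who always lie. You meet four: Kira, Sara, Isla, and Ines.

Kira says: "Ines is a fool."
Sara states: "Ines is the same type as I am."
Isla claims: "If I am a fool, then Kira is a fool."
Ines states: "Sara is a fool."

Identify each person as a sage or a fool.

Consider Kira. Suppose Kira is a sage.
Then no assignment of the remaining roles makes every statement match its speaker's type — contradiction.
So Kira is a fool.
With that fixed, Isla's statement is true, so Isla is a sage.
Consider Sara. Suppose Sara is a sage.
Then no assignment of the remaining roles makes every statement match its speaker's type — contradiction.
So Sara is a fool.
With that fixed, Ines's statement is true, so Ines is a sage.

Kira: fool, Sara: fool, Isla: sage, Ines: sage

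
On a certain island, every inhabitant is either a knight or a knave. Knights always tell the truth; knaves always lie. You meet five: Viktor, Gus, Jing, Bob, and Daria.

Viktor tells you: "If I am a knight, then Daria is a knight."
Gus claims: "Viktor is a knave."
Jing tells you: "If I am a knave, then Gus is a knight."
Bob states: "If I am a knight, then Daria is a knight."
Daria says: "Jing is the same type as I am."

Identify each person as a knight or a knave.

Consider Viktor. Suppose Viktor is a knave.
Then Viktor's own statement would have to be false, but it can't be — contradiction.
So Viktor is a knight.
With that fixed, Gus's statement is false, so Gus is a knave.
Consider Jing. Suppose Jing is a knave.
Then whichever role Daria has, Daria's statement has the wrong truth value — contradiction.
So Jing is a knight.
Consider Bob. Suppose Bob is a knave.
Then Bob's own statement would have to be false, but it can't be — contradiction.
So Bob is a knight.
Consider Daria. Suppose Daria is a knave.
Then Viktor's statement comes out false, contradicting Viktor being a knight.
So Daria is a knight.

Viktor: knight, Gus: knave, Jing: knight, Bob: knight, Daria: knight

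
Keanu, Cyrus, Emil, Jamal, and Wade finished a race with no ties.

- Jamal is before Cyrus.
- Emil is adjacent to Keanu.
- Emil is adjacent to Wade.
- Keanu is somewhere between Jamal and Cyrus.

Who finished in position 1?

Jamal

With clue 1, Cyrus is ruled out for place 1.
With clues 1–3, Emil is ruled out for place 1.
With clues 1–4, Keanu and Wade are ruled out for place 1.
So place 1 is Jamal.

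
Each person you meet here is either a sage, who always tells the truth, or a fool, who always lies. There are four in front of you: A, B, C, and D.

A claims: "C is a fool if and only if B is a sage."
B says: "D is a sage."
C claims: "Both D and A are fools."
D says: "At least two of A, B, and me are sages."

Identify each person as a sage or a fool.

A: sage, B: sage, C: fool, D: sage

Consider A. Suppose A is a fool.
Then no assignment of the remaining roles makes every statement match its speaker's type — contradiction.
So A is a sage.
With that fixed, C's statement is false, so C is a fool.
Consider B. Suppose B is a fool.
Then A's statement comes out false, contradicting A being a sage.
So B is a sage.
With that fixed, D's statement is true, so D is a sage.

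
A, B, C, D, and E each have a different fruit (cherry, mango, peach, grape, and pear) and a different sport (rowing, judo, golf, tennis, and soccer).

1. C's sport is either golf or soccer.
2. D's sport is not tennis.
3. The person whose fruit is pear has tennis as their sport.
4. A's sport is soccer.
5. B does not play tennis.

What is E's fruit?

With clues 1–5, cherry, grape, mango, and peach are impossible for E's fruit.
That leaves pear.

pear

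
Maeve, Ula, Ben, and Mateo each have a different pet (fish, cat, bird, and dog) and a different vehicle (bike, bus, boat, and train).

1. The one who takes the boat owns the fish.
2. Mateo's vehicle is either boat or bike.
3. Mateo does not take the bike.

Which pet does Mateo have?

fish

With clues 1–3, bird, cat, and dog are impossible for Mateo's pet.
That leaves fish.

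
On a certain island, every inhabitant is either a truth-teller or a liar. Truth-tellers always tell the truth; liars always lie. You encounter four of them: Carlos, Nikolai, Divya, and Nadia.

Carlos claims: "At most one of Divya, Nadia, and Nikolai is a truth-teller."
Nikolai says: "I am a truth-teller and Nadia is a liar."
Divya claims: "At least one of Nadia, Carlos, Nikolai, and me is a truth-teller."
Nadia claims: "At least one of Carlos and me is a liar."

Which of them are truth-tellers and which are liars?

Consider Carlos. Suppose Carlos is a truth-teller.
Then whichever role Nadia has, Nadia's statement has the wrong truth value — contradiction.
So Carlos is a liar.
With that fixed, Nadia's statement is true, so Nadia is a truth-teller.
With that fixed, Nikolai's statement is false, so Nikolai is a liar.
With that fixed, Divya's statement is true, so Divya is a truth-teller.

Carlos: liar, Nikolai: liar, Divya: truth-teller, Nadia: truth-teller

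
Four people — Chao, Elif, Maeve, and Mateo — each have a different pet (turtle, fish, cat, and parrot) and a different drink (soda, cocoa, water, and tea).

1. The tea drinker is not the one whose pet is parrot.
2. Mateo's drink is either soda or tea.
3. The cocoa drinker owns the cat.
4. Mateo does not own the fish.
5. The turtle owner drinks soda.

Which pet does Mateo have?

turtle

With clues 1–3, cat is impossible for Mateo's pet.
With clues 1–4, fish is impossible for Mateo's pet.
With clues 1–5, parrot is impossible for Mateo's pet.
That leaves turtle.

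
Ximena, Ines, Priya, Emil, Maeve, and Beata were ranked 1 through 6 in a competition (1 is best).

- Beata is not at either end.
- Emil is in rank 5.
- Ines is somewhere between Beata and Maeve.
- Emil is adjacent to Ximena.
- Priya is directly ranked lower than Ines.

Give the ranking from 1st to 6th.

Maeve, Ines, Priya, Beata, Emil, Ximena

From clue 1: Beata is in {2,3,4,5}.
From clues 1–2: Emil → rank 5.
From clues 1–3: Ines is in {2,3,4}.
From clues 1–4: Ximena is in {4,6}.
From clues 1–5: Maeve → rank 1, Ines → rank 2, Priya → rank 3, Beata → rank 4, Ximena → rank 6.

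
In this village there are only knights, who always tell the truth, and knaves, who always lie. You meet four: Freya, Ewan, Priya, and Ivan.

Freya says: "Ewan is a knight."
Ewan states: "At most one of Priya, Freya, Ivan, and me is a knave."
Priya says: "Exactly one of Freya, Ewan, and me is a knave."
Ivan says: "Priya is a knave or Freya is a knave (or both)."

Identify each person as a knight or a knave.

Freya: knave, Ewan: knave, Priya: knave, Ivan: knight

Consider Freya. Suppose Freya is a knight.
Then no assignment of the remaining roles makes every statement match its speaker's type — contradiction.
So Freya is a knave.
With that fixed, Ivan's statement is true, so Ivan is a knight.
Consider Ewan. Suppose Ewan is a knight.
Then Freya's statement comes out true, contradicting Freya being a knave.
So Ewan is a knave.
With that fixed, Priya's statement is false, so Priya is a knave.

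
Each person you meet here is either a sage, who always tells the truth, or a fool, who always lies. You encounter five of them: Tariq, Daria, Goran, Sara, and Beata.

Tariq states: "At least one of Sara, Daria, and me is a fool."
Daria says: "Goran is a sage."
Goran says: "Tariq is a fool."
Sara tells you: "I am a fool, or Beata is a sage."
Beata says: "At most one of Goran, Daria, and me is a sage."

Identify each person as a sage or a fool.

Tariq: sage, Daria: fool, Goran: fool, Sara: sage, Beata: sage

Consider Tariq. Suppose Tariq is a fool.
Then Tariq's own statement would have to be false, but it can't be — contradiction.
So Tariq is a sage.
With that fixed, Goran's statement is false, so Goran is a fool.
With that fixed, Daria's statement is false, so Daria is a fool.
With that fixed, Beata's statement is true, so Beata is a sage.
With that fixed, Sara's statement is true, so Sara is a sage.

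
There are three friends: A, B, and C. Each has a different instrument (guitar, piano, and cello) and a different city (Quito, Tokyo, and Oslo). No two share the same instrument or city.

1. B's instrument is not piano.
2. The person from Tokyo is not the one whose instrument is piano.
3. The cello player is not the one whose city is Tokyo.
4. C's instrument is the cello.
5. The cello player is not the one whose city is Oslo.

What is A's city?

Oslo

With clues 1–4, Tokyo is impossible for A's city.
With clues 1–5, Quito is impossible for A's city.
That leaves Oslo.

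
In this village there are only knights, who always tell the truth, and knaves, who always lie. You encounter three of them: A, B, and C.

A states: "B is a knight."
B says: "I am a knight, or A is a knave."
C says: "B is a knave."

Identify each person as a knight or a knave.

A: knight, B: knight, C: knave

Consider A. Suppose A is a knave.
Then no assignment of the remaining roles makes every statement match its speaker's type — contradiction.
So A is a knight.
Consider B. Suppose B is a knave.
Then A's statement comes out false, contradicting A being a knight.
So B is a knight.
With that fixed, C's statement is false, so C is a knave.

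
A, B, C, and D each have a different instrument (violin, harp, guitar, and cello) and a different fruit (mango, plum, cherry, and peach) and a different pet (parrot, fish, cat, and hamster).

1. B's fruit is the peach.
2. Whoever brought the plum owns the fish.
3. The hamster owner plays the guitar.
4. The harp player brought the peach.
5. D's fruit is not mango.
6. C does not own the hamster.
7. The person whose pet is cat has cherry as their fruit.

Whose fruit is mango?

Clue 1 rules out B for the one with fruit mango.
With clues 1–5, D is impossible for the one with fruit mango.
With clues 1–7, C is impossible for the one with fruit mango.
That leaves A.

A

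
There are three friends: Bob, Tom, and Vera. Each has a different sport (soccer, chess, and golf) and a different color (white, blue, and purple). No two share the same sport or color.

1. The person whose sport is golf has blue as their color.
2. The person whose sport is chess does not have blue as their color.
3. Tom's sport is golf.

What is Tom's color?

With clues 1–3, purple and white are impossible for Tom's color.
That leaves blue.

blue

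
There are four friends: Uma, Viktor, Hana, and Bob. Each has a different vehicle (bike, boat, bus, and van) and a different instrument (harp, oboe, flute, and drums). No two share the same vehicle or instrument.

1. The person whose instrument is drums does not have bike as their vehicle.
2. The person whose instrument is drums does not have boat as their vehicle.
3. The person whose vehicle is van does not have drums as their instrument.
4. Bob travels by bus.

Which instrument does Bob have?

drums

With clues 1–4, flute, harp, and oboe are impossible for Bob's instrument.
That leaves drums.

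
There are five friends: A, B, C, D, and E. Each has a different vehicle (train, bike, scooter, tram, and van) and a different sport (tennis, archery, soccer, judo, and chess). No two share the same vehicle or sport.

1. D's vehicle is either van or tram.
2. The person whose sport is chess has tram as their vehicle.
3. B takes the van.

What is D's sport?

chess

With clues 1–3, archery, judo, soccer, and tennis are impossible for D's sport.
That leaves chess.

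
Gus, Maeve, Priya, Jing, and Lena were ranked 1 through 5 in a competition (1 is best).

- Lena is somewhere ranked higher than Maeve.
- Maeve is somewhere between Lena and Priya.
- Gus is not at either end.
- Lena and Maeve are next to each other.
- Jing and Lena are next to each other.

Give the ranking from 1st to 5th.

From clue 1: Maeve is in {2,3,4,5}.
From clues 1–2: Maeve is in {2,3,4}.
From clues 1–3: Gus is in {2,3,4}.
From clues 1–5: Jing → rank 1, Lena → rank 2, Maeve → rank 3, Gus → rank 4, Priya → rank 5.

Jing, Lena, Maeve, Gus, Priya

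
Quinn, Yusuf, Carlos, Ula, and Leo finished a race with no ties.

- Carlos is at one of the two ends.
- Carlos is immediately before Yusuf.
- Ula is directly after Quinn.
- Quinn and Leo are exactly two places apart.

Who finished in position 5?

With clues 1–2, Carlos and Yusuf are ruled out for place 5.
With clues 1–3, Quinn is ruled out for place 5.
With clues 1–4, Ula is ruled out for place 5.
So place 5 is Leo.

Leo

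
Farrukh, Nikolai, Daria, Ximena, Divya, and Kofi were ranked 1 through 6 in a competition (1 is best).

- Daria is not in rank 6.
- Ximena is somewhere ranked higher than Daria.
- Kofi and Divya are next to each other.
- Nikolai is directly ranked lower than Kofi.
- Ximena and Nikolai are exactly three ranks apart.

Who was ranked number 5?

Daria

With clues 1–2, Ximena is ruled out for rank 5.
With clues 1–4, Divya and Farrukh are ruled out for rank 5.
With clues 1–5, Kofi and Nikolai are ruled out for rank 5.
So rank 5 is Daria.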